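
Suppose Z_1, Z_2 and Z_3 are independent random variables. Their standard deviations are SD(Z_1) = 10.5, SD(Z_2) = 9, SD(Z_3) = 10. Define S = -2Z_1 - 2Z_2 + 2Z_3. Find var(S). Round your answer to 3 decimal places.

var(Z_1) = 110.25, var(Z_2) = 81, var(Z_3) = 100
By independence, var(S) = (-2)²var(Z_1) + (-2)²var(Z_2) + (2)²var(Z_3)
= (-2)²·110.25 + (-2)²·81 + (2)²·100 = 1165

1165.000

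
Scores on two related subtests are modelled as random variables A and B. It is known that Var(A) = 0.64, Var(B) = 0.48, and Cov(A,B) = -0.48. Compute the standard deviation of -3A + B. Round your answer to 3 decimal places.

Var(-3A + B) = (-3)²·Var(A) + (1)²·Var(B) + 2·(-3)·(1)·Cov(A,B)
= 9·0.64 + 1·0.48 + -6·-0.48 = 9.12
SD(-3A + B) = √9.12 ≈ 3.020

3.020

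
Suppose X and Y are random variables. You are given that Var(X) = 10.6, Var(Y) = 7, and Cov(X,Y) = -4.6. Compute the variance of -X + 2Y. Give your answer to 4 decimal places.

57.0000

Var(-X + 2Y) = (-1)²·Var(X) + (2)²·Var(Y) + 2·(-1)·(2)·Cov(X,Y)
= 1·10.6 + 4·7 + -4·-4.6 = 57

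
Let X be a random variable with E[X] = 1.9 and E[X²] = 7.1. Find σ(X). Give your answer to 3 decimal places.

Var(X) = 7.1 − (1.9)² = 3.49
σ(X) = √3.49 ≈ 1.868

1.868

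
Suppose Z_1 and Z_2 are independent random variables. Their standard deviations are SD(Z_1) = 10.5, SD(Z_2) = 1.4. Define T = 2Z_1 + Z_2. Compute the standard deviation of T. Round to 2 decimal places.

21.05

Var(Z_1) = 110.25, Var(Z_2) = 1.96
By independence, Var(T) = (2)²Var(Z_1) + (1)²Var(Z_2)
= (2)²·110.25 + (1)²·1.96 = 442.96
SD(T) = √442.96 ≈ 21.05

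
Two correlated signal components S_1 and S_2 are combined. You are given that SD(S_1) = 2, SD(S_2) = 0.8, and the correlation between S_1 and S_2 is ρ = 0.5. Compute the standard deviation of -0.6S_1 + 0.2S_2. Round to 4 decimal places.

1.1285

var(S_1) = (2)² = 4;  var(S_2) = (0.8)² = 0.64
cov(S_1,S_2) = ρ·SD(S_1)·SD(S_2) = 0.5·2·0.8 = 0.8
var(-0.6S_1 + 0.2S_2) = (-0.6)²·var(S_1) + (0.2)²·var(S_2) + 2·(-0.6)·(0.2)·cov(S_1,S_2)
= 0.36·4 + 0.04·0.64 + -0.24·0.8 = 1.2736
SD(-0.6S_1 + 0.2S_2) = √1.2736 ≈ 1.1285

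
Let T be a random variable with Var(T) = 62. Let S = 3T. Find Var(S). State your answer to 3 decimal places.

Var(3T) = (3)²·Var(T) = 9·62 = 558

558.000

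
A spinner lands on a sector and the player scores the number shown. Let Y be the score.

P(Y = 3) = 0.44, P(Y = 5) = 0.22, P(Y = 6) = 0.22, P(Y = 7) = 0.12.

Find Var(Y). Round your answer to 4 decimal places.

E[Y] = (3)(0.44) + (5)(0.22) + (6)(0.22) + (7)(0.12) = 4.58
E[Y²] = (3)²(0.44) + (5)²(0.22) + (6)²(0.22) + (7)²(0.12) = 23.26
Var(Y) = E[Y²] − (E[Y])² = 23.26 − (4.58)² = 2.2836

2.2836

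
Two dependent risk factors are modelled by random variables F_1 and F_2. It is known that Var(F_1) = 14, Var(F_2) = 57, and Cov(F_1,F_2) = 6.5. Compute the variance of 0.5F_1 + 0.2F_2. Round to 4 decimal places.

Var(0.5F_1 + 0.2F_2) = (0.5)²·Var(F_1) + (0.2)²·Var(F_2) + 2·(0.5)·(0.2)·Cov(F_1,F_2)
= 0.25·14 + 0.04·57 + 0.2·6.5 = 7.08

7.0800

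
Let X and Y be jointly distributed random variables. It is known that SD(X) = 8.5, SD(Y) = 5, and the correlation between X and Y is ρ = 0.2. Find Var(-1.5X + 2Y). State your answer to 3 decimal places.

Var(X) = (8.5)² = 72.25;  Var(Y) = (5)² = 25
cov(X,Y) = ρ·SD(X)·SD(Y) = 0.2·8.5·5 = 8.5
Var(-1.5X + 2Y) = (-1.5)²·Var(X) + (2)²·Var(Y) + 2·(-1.5)·(2)·cov(X,Y)
= 2.25·72.25 + 4·25 + -6·8.5 = 211.5625

211.563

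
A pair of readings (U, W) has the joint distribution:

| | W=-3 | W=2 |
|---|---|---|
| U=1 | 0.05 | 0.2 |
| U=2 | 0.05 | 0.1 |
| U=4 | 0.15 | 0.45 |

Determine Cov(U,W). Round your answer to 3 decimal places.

E[U] = 2.95,  E[W] = 0.75
E[UW] = 2.15
Cov(U,W) = E[UW] − E[U]E[W] = 2.15 − (2.95)(0.75) = -0.0625

-0.063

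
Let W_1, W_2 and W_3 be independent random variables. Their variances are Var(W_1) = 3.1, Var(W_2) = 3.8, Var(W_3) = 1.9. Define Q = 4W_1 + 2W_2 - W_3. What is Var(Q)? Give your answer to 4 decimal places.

66.7000

By independence, Var(Q) = (4)²Var(W_1) + (2)²Var(W_2) + (-1)²Var(W_3)
= (4)²·3.1 + (2)²·3.8 + (-1)²·1.9 = 66.7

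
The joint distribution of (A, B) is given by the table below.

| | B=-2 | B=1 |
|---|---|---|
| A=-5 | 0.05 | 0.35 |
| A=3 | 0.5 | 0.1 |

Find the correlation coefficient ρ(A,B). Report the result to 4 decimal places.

E[A] = -0.2,  E[B] = -0.65
E[AB] = -3.95
Cov(A,B) = E[AB] − E[A]E[B] = -3.95 − (-0.2)(-0.65) = -4.08
var(A) = 15.36,  var(B) = 2.2275
ρ = -4.08 / √(15.36·2.2275) ≈ -0.6975

-0.6975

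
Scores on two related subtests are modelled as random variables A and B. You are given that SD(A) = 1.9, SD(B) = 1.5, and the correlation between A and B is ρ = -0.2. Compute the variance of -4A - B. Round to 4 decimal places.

Var(A) = (1.9)² = 3.61;  Var(B) = (1.5)² = 2.25
Cov(A,B) = ρ·SD(A)·SD(B) = -0.2·1.9·1.5 = -0.57
Var(-4A - B) = (-4)²·Var(A) + (-1)²·Var(B) + 2·(-4)·(-1)·Cov(A,B)
= 16·3.61 + 1·2.25 + 8·-0.57 = 55.45

55.4500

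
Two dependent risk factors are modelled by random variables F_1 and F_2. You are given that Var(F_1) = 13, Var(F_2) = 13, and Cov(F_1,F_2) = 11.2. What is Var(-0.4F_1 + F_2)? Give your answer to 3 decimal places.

Var(-0.4F_1 + F_2) = (-0.4)²·Var(F_1) + (1)²·Var(F_2) + 2·(-0.4)·(1)·Cov(F_1,F_2)
= 0.16·13 + 1·13 + -0.8·11.2 = 6.12

6.120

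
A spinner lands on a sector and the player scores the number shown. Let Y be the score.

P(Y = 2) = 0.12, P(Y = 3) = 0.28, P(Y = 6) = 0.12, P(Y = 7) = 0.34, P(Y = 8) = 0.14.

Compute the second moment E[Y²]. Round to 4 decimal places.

E[Y²] = (2)²(0.12) + (3)²(0.28) + (6)²(0.12) + (7)²(0.34) + (8)²(0.14) = 32.94

32.9400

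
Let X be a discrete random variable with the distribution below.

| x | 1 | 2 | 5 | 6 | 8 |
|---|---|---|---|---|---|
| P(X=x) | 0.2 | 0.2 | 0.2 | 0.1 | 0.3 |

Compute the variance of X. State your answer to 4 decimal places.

E[X] = (1)(0.2) + (2)(0.2) + (5)(0.2) + (6)(0.1) + (8)(0.3) = 4.6
E[X²] = (1)²(0.2) + (2)²(0.2) + (5)²(0.2) + (6)²(0.1) + (8)²(0.3) = 28.8
Var(X) = E[X²] − (E[X])² = 28.8 − (4.6)² = 7.64

7.6400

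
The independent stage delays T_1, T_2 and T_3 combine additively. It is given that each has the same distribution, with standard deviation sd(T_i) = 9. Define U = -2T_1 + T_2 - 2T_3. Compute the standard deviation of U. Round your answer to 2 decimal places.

27.00

var(T_i) = (9)² = 81
By independence, var(U) = (-2)²var(T_1) + (1)²var(T_2) + (-2)²var(T_3)
= (-2)²·81 + (1)²·81 + (-2)²·81 = 729
sd(U) = √729 ≈ 27.00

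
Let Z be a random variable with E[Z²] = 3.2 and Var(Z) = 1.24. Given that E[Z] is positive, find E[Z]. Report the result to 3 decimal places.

1.400

(E[Z])² = E[Z²] − Var(Z) = 3.2 − 1.24 = 1.96
E[Z] = √1.96 = 1.4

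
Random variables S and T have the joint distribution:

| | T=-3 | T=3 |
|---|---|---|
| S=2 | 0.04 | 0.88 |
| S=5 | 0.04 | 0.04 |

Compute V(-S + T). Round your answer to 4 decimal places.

E[S] = 2.24,  E[T] = 2.52,  E[ST] = 5.04
V(S) = 5.68 − (2.24)² = 0.6624;  V(T) = 9 − (2.52)² = 2.6496
Cov(S,T) = 5.04 − (2.24)(2.52) = -0.6048
V(-S + T) = (-1)²·0.6624 + (1)²·2.6496 + 2·(-1)·(1)·-0.6048 = 4.5216

4.5216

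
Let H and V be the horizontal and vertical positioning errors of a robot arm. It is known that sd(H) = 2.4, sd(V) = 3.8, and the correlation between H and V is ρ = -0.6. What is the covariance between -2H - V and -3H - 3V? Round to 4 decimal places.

28.6320

var(H) = (2.4)² = 5.76;  var(V) = (3.8)² = 14.44
cov(H,V) = ρ·sd(H)·sd(V) = -0.6·2.4·3.8 = -5.472
cov(-2H - V, -3H - 3V) = (-2)(-3)var(H) + (-1)(-3)var(V) + [(-2)(-3) + (-1)(-3)]cov(H,V)
= 6·5.76 + 3·14.44 + 9·-5.472 = 28.632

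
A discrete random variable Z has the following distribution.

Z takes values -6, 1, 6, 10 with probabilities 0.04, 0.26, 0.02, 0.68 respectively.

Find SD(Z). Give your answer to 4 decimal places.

4.7177

E[Z] = (-6)(0.04) + (1)(0.26) + (6)(0.02) + (10)(0.68) = 6.94
E[Z²] = (-6)²(0.04) + (1)²(0.26) + (6)²(0.02) + (10)²(0.68) = 70.42
Var(Z) = E[Z²] − (E[Z])² = 70.42 − (6.94)² = 22.2564
SD(Z) = √22.2564 ≈ 4.7177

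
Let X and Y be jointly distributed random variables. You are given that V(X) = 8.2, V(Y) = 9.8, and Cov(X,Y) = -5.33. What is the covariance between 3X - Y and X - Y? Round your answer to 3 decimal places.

Cov(3X - Y, X - Y) = (3)(1)V(X) + (-1)(-1)V(Y) + [(3)(-1) + (-1)(1)]Cov(X,Y)
= 3·8.2 + 1·9.8 + -4·-5.33 = 55.72

55.720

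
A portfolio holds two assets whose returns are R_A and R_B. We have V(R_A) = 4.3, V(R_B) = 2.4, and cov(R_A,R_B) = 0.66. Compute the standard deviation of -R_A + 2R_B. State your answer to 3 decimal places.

V(-R_A + 2R_B) = (-1)²·V(R_A) + (2)²·V(R_B) + 2·(-1)·(2)·cov(R_A,R_B)
= 1·4.3 + 4·2.4 + -4·0.66 = 11.26
sd(-R_A + 2R_B) = √11.26 ≈ 3.356

3.356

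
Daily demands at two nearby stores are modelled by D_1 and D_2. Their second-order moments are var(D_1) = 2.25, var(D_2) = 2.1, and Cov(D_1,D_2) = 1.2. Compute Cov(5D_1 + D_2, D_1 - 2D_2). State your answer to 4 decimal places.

Cov(5D_1 + D_2, D_1 - 2D_2) = (5)(1)var(D_1) + (1)(-2)var(D_2) + [(5)(-2) + (1)(1)]Cov(D_1,D_2)
= 5·2.25 + -2·2.1 + -9·1.2 = -3.75

-3.7500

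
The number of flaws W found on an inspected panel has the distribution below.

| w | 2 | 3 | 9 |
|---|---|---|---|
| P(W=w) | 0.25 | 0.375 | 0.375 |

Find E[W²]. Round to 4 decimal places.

E[W²] = (2)²(0.25) + (3)²(0.375) + (9)²(0.375) = 34.75

34.7500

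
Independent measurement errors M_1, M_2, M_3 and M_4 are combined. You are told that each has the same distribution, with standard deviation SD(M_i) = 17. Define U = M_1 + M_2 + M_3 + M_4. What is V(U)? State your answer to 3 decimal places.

1156.000

V(M_i) = (17)² = 289
By independence, V(U) = (1)²V(M_1) + (1)²V(M_2) + (1)²V(M_3) + (1)²V(M_4)
= (1)²·289 + (1)²·289 + (1)²·289 + (1)²·289 = 1156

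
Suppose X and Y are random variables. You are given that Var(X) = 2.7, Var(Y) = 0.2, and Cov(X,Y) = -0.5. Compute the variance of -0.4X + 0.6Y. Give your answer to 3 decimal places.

0.744

Var(-0.4X + 0.6Y) = (-0.4)²·Var(X) + (0.6)²·Var(Y) + 2·(-0.4)·(0.6)·Cov(X,Y)
= 0.16·2.7 + 0.36·0.2 + -0.48·-0.5 = 0.744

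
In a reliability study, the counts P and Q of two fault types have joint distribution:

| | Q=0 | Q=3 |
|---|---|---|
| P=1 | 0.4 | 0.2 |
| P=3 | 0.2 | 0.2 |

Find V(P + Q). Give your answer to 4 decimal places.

E[P] = 1.8,  E[Q] = 1.2,  E[PQ] = 2.4
V(P) = 4.2 − (1.8)² = 0.96;  V(Q) = 3.6 − (1.2)² = 2.16
cov(P,Q) = 2.4 − (1.8)(1.2) = 0.24
V(P + Q) = (1)²·0.96 + (1)²·2.16 + 2·(1)·(1)·0.24 = 3.6

3.6000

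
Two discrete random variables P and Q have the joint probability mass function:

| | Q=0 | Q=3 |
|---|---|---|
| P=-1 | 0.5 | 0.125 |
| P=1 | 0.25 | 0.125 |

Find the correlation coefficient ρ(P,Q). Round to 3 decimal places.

E[P] = -0.25,  E[Q] = 0.75
E[PQ] = 0
Cov(P,Q) = E[PQ] − E[P]E[Q] = 0 − (-0.25)(0.75) = 0.1875
var(P) = 0.9375,  var(Q) = 1.6875
ρ = 0.1875 / √(0.9375·1.6875) ≈ 0.149

0.149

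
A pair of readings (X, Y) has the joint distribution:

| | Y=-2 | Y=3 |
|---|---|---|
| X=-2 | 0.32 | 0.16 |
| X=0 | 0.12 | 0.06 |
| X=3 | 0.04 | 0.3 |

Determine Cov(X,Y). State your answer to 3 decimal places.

E[X] = 0.06,  E[Y] = 0.6
E[XY] = 2.78
Cov(X,Y) = E[XY] − E[X]E[Y] = 2.78 − (0.06)(0.6) = 2.744

2.744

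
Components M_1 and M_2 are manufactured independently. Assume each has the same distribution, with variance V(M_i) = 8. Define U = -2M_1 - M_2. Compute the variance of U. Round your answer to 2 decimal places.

40.00

By independence, V(U) = (-2)²V(M_1) + (-1)²V(M_2)
= (-2)²·8 + (-1)²·8 = 40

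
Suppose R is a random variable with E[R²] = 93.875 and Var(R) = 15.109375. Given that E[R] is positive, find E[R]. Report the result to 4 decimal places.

(E[R])² = E[R²] − Var(R) = 93.875 − 15.109375 = 78.765625
E[R] = √78.765625 = 8.875

8.8750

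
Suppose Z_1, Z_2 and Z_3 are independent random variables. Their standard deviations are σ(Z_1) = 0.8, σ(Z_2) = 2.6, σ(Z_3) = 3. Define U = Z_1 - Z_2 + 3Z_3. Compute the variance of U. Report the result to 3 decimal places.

88.400

V(Z_1) = 0.64, V(Z_2) = 6.76, V(Z_3) = 9
By independence, V(U) = (1)²V(Z_1) + (-1)²V(Z_2) + (3)²V(Z_3)
= (1)²·0.64 + (-1)²·6.76 + (3)²·9 = 88.4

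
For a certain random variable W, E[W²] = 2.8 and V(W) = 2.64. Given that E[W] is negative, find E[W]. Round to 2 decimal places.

-0.40

(E[W])² = E[W²] − V(W) = 2.8 − 2.64 = 0.16
E[W] = −√0.16 = -0.4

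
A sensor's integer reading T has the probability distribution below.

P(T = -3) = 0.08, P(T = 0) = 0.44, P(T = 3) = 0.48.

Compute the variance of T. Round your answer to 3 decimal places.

3.600

E[T] = (-3)(0.08) + (0)(0.44) + (3)(0.48) = 1.2
E[T²] = (-3)²(0.08) + (0)²(0.44) + (3)²(0.48) = 5.04
V(T) = E[T²] − (E[T])² = 5.04 − (1.2)² = 3.6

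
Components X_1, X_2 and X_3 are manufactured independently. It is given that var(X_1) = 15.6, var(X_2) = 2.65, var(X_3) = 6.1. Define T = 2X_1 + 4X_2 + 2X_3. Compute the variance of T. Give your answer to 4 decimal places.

By independence, var(T) = (2)²var(X_1) + (4)²var(X_2) + (2)²var(X_3)
= (2)²·15.6 + (4)²·2.65 + (2)²·6.1 = 129.2

129.2000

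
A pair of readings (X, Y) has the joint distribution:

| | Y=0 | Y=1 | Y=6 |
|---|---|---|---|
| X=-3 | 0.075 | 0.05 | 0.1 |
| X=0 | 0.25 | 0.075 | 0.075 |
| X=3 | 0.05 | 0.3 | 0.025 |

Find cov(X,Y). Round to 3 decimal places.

-1.331

E[X] = 0.45,  E[Y] = 1.625
E[XY] = -0.6
cov(X,Y) = E[XY] − E[X]E[Y] = -0.6 − (0.45)(1.625) = -1.33125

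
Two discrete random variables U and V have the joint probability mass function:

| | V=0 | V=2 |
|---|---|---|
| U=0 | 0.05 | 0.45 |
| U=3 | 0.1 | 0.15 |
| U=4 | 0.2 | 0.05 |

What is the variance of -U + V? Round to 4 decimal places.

E[U] = 1.75,  E[V] = 1.3,  E[UV] = 1.3
var(U) = 6.25 − (1.75)² = 3.1875;  var(V) = 2.6 − (1.3)² = 0.91
Cov(U,V) = 1.3 − (1.75)(1.3) = -0.975
var(-U + V) = (-1)²·3.1875 + (1)²·0.91 + 2·(-1)·(1)·-0.975 = 6.0475

6.0475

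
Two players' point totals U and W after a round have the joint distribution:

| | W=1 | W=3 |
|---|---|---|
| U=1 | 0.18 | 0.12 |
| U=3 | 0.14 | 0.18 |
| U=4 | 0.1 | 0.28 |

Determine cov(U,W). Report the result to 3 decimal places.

E[U] = 2.78,  E[W] = 2.16
E[UW] = 6.34
cov(U,W) = E[UW] − E[U]E[W] = 6.34 − (2.78)(2.16) = 0.3352

0.335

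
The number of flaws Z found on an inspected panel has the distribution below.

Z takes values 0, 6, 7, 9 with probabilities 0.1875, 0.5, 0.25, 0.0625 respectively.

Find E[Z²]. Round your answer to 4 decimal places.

E[Z²] = (0)²(0.1875) + (6)²(0.5) + (7)²(0.25) + (9)²(0.0625) = 35.3125

35.3125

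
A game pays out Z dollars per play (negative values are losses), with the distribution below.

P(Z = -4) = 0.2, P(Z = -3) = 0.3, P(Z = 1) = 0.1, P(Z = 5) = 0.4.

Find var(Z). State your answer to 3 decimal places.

E[Z] = (-4)(0.2) + (-3)(0.3) + (1)(0.1) + (5)(0.4) = 0.4
E[Z²] = (-4)²(0.2) + (-3)²(0.3) + (1)²(0.1) + (5)²(0.4) = 16
var(Z) = E[Z²] − (E[Z])² = 16 − (0.4)² = 15.84

15.840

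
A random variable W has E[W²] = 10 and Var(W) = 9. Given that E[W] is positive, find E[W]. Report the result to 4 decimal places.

1.0000

(E[W])² = E[W²] − Var(W) = 10 − 9 = 1
E[W] = √1 = 1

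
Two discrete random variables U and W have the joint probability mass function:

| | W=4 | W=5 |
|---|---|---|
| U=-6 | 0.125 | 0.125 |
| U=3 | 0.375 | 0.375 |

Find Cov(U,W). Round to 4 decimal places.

E[U] = 0.75,  E[W] = 4.5
E[UW] = 3.375
Cov(U,W) = E[UW] − E[U]E[W] = 3.375 − (0.75)(4.5) = 0

0.0000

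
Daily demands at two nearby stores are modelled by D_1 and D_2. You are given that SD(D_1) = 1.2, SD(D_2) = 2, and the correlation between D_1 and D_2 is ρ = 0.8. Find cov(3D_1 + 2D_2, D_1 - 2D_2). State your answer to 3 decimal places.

-19.360

V(D_1) = (1.2)² = 1.44;  V(D_2) = (2)² = 4
cov(D_1,D_2) = ρ·SD(D_1)·SD(D_2) = 0.8·1.2·2 = 1.92
cov(3D_1 + 2D_2, D_1 - 2D_2) = (3)(1)V(D_1) + (2)(-2)V(D_2) + [(3)(-2) + (2)(1)]cov(D_1,D_2)
= 3·1.44 + -4·4 + -4·1.92 = -19.36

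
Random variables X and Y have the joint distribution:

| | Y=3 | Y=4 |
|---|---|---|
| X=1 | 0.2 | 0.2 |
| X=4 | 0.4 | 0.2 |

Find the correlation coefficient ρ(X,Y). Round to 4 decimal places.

E[X] = 2.8,  E[Y] = 3.4
E[XY] = 9.4
cov(X,Y) = E[XY] − E[X]E[Y] = 9.4 − (2.8)(3.4) = -0.12
Var(X) = 2.16,  Var(Y) = 0.24
ρ = -0.12 / √(2.16·0.24) ≈ -0.1667

-0.1667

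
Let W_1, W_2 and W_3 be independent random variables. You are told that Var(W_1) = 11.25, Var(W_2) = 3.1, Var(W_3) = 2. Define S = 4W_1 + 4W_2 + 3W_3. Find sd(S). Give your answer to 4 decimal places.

By independence, Var(S) = (4)²Var(W_1) + (4)²Var(W_2) + (3)²Var(W_3)
= (4)²·11.25 + (4)²·3.1 + (3)²·2 = 247.6
sd(S) = √247.6 ≈ 15.7353

15.7353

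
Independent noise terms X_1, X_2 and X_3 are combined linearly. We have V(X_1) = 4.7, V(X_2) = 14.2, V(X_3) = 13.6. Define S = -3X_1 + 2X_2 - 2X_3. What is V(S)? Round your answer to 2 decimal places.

By independence, V(S) = (-3)²V(X_1) + (2)²V(X_2) + (-2)²V(X_3)
= (-3)²·4.7 + (2)²·14.2 + (-2)²·13.6 = 153.5

153.50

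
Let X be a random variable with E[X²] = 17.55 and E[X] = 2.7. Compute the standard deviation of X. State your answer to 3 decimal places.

V(X) = 17.55 − (2.7)² = 10.26
σ(X) = √10.26 ≈ 3.203

3.203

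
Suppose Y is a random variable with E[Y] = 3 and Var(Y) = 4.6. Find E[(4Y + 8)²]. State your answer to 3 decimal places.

473.600

E[4Y + 8] = 4·3 + 8 = 20
Var(4Y + 8) = (4)²·4.6 = 73.6
E[(4Y + 8)²] = Var((4Y + 8)) + (E[(4Y + 8)])² = 73.6 + (20)² = 473.6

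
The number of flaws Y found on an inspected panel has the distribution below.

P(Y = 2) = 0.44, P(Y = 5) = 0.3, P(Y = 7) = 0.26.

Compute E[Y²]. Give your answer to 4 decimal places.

E[Y²] = (2)²(0.44) + (5)²(0.3) + (7)²(0.26) = 22

22.0000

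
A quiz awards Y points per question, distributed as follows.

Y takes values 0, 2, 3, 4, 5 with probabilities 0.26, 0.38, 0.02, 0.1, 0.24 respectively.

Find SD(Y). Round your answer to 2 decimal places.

E[Y] = (0)(0.26) + (2)(0.38) + (3)(0.02) + (4)(0.1) + (5)(0.24) = 2.42
E[Y²] = (0)²(0.26) + (2)²(0.38) + (3)²(0.02) + (4)²(0.1) + (5)²(0.24) = 9.3
var(Y) = E[Y²] − (E[Y])² = 9.3 − (2.42)² = 3.4436
SD(Y) = √3.4436 ≈ 1.86

1.86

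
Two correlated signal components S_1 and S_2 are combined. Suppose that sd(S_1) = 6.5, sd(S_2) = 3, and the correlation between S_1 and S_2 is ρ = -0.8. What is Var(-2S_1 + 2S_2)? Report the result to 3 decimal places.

329.800

Var(S_1) = (6.5)² = 42.25;  Var(S_2) = (3)² = 9
Cov(S_1,S_2) = ρ·sd(S_1)·sd(S_2) = -0.8·6.5·3 = -15.6
Var(-2S_1 + 2S_2) = (-2)²·Var(S_1) + (2)²·Var(S_2) + 2·(-2)·(2)·Cov(S_1,S_2)
= 4·42.25 + 4·9 + -8·-15.6 = 329.8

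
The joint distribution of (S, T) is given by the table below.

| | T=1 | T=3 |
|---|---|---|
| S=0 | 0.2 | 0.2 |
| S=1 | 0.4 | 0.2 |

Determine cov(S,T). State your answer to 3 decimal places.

E[S] = 0.6,  E[T] = 1.8
E[ST] = 1
cov(S,T) = E[ST] − E[S]E[T] = 1 − (0.6)(1.8) = -0.08

-0.080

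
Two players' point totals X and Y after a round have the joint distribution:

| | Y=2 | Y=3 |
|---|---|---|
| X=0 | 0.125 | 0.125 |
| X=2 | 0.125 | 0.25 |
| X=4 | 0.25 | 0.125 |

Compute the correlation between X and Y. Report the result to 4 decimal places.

E[X] = 2.25,  E[Y] = 2.5
E[XY] = 5.5
Cov(X,Y) = E[XY] − E[X]E[Y] = 5.5 − (2.25)(2.5) = -0.125
var(X) = 2.4375,  var(Y) = 0.25
ρ = -0.125 / √(2.4375·0.25) ≈ -0.1601

-0.1601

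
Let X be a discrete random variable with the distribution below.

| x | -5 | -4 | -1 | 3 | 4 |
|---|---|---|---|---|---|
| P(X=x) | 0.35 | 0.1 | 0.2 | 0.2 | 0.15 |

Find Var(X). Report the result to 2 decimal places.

13.43

E[X] = (-5)(0.35) + (-4)(0.1) + (-1)(0.2) + (3)(0.2) + (4)(0.15) = -1.15
E[X²] = (-5)²(0.35) + (-4)²(0.1) + (-1)²(0.2) + (3)²(0.2) + (4)²(0.15) = 14.75
Var(X) = E[X²] − (E[X])² = 14.75 − (-1.15)² = 13.4275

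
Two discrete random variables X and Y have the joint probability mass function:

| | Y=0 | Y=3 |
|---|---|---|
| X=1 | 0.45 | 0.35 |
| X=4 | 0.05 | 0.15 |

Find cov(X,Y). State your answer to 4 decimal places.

E[X] = 1.6,  E[Y] = 1.5
E[XY] = 2.85
cov(X,Y) = E[XY] − E[X]E[Y] = 2.85 − (1.6)(1.5) = 0.45

0.4500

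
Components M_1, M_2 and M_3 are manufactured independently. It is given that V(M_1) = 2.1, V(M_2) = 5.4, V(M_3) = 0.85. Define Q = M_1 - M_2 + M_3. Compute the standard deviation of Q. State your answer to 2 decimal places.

By independence, V(Q) = (1)²V(M_1) + (-1)²V(M_2) + (1)²V(M_3)
= (1)²·2.1 + (-1)²·5.4 + (1)²·0.85 = 8.35
SD(Q) = √8.35 ≈ 2.89

2.89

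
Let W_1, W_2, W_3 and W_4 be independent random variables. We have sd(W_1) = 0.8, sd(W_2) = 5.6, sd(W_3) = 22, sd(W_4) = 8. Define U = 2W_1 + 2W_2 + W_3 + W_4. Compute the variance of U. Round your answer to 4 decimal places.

Var(W_1) = 0.64, Var(W_2) = 31.36, Var(W_3) = 484, Var(W_4) = 64
By independence, Var(U) = (2)²Var(W_1) + (2)²Var(W_2) + (1)²Var(W_3) + (1)²Var(W_4)
= (2)²·0.64 + (2)²·31.36 + (1)²·484 + (1)²·64 = 676

676.0000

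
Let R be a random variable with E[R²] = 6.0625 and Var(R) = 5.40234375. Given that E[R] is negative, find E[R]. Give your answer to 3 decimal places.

-0.813

(E[R])² = E[R²] − Var(R) = 6.0625 − 5.40234375 = 0.66015625
E[R] = −√0.66015625 = -0.8125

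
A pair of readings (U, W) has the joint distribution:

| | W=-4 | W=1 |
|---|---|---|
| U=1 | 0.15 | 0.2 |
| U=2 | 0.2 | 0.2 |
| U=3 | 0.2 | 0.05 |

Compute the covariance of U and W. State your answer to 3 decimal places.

E[U] = 1.9,  E[W] = -1.75
E[UW] = -3.85
Cov(U,W) = E[UW] − E[U]E[W] = -3.85 − (1.9)(-1.75) = -0.525

-0.525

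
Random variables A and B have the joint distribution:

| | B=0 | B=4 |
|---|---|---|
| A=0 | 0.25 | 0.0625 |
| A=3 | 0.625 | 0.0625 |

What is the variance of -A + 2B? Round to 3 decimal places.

E[A] = 2.0625,  E[B] = 0.5,  E[AB] = 0.75
Var(A) = 6.1875 − (2.0625)² = 1.93359375;  Var(B) = 2 − (0.5)² = 1.75
cov(A,B) = 0.75 − (2.0625)(0.5) = -0.28125
Var(-A + 2B) = (-1)²·1.93359375 + (2)²·1.75 + 2·(-1)·(2)·-0.28125 = 10.05859375

10.059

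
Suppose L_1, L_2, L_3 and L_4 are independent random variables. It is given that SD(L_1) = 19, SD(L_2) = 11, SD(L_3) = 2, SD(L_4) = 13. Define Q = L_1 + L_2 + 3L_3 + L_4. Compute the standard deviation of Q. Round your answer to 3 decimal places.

Var(L_1) = 361, Var(L_2) = 121, Var(L_3) = 4, Var(L_4) = 169
By independence, Var(Q) = (1)²Var(L_1) + (1)²Var(L_2) + (3)²Var(L_3) + (1)²Var(L_4)
= (1)²·361 + (1)²·121 + (3)²·4 + (1)²·169 = 687
SD(Q) = √687 ≈ 26.211

26.211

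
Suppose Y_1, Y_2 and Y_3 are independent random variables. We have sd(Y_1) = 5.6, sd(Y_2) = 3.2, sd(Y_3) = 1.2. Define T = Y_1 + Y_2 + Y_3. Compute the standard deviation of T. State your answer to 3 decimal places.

Var(Y_1) = 31.36, Var(Y_2) = 10.24, Var(Y_3) = 1.44
By independence, Var(T) = (1)²Var(Y_1) + (1)²Var(Y_2) + (1)²Var(Y_3)
= (1)²·31.36 + (1)²·10.24 + (1)²·1.44 = 43.04
sd(T) = √43.04 ≈ 6.560

6.560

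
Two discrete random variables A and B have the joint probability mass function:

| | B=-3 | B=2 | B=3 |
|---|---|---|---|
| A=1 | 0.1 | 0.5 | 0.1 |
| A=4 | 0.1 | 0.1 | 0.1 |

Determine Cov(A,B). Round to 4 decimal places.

-0.4800

E[A] = 1.9,  E[B] = 1.2
E[AB] = 1.8
Cov(A,B) = E[AB] − E[A]E[B] = 1.8 − (1.9)(1.2) = -0.48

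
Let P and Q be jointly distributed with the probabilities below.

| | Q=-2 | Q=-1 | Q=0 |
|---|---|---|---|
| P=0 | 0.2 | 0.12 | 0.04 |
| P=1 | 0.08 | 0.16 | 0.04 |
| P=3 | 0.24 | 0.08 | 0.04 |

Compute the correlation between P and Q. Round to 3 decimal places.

-0.107

E[P] = 1.36,  E[Q] = -1.4
E[PQ] = -2
Cov(P,Q) = E[PQ] − E[P]E[Q] = -2 − (1.36)(-1.4) = -0.096
var(P) = 1.6704,  var(Q) = 0.48
ρ = -0.096 / √(1.6704·0.48) ≈ -0.107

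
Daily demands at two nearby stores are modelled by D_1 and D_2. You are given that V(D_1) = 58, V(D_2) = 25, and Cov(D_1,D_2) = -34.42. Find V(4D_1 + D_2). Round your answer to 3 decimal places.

V(4D_1 + D_2) = (4)²·V(D_1) + (1)²·V(D_2) + 2·(4)·(1)·Cov(D_1,D_2)
= 16·58 + 1·25 + 8·-34.42 = 677.64

677.640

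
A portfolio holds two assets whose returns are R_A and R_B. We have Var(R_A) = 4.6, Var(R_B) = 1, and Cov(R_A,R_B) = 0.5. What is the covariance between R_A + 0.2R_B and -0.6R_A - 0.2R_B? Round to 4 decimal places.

-2.9600

Cov(R_A + 0.2R_B, -0.6R_A - 0.2R_B) = (1)(-0.6)Var(R_A) + (0.2)(-0.2)Var(R_B) + [(1)(-0.2) + (0.2)(-0.6)]Cov(R_A,R_B)
= -0.6·4.6 + -0.04·1 + -0.32·0.5 = -2.96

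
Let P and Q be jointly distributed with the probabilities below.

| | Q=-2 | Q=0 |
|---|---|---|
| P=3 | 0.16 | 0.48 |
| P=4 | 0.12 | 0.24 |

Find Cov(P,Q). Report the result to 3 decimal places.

-0.038

E[P] = 3.36,  E[Q] = -0.56
E[PQ] = -1.92
Cov(P,Q) = E[PQ] − E[P]E[Q] = -1.92 − (3.36)(-0.56) = -0.0384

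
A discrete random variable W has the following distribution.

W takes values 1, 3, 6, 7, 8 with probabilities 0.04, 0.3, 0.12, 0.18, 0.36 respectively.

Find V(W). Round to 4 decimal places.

E[W] = (1)(0.04) + (3)(0.3) + (6)(0.12) + (7)(0.18) + (8)(0.36) = 5.8
E[W²] = (1)²(0.04) + (3)²(0.3) + (6)²(0.12) + (7)²(0.18) + (8)²(0.36) = 38.92
V(W) = E[W²] − (E[W])² = 38.92 − (5.8)² = 5.28

5.2800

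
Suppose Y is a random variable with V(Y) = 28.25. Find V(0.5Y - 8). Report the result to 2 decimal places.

V(0.5Y - 8) = (0.5)²·V(Y) = 0.25·28.25 = 7.0625

7.06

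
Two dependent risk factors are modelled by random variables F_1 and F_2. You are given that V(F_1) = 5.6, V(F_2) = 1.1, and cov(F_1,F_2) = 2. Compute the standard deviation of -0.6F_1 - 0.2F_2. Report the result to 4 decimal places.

1.5937

V(-0.6F_1 - 0.2F_2) = (-0.6)²·V(F_1) + (-0.2)²·V(F_2) + 2·(-0.6)·(-0.2)·cov(F_1,F_2)
= 0.36·5.6 + 0.04·1.1 + 0.24·2 = 2.54
SD(-0.6F_1 - 0.2F_2) = √2.54 ≈ 1.5937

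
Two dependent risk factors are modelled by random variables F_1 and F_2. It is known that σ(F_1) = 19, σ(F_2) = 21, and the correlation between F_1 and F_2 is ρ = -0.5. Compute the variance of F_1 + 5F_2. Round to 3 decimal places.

var(F_1) = (19)² = 361;  var(F_2) = (21)² = 441
cov(F_1,F_2) = ρ·σ(F_1)·σ(F_2) = -0.5·19·21 = -199.5
var(F_1 + 5F_2) = (1)²·var(F_1) + (5)²·var(F_2) + 2·(1)·(5)·cov(F_1,F_2)
= 1·361 + 25·441 + 10·-199.5 = 9391

9391.000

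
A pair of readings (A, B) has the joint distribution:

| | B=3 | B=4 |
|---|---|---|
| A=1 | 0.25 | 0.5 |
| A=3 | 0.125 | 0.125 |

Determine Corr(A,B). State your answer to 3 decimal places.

-0.149

E[A] = 1.5,  E[B] = 3.625
E[AB] = 5.375
Cov(A,B) = E[AB] − E[A]E[B] = 5.375 − (1.5)(3.625) = -0.0625
var(A) = 0.75,  var(B) = 0.234375
ρ = -0.0625 / √(0.75·0.234375) ≈ -0.149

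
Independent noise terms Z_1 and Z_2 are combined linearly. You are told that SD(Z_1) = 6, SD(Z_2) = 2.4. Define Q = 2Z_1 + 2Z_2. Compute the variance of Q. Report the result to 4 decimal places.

Var(Z_1) = 36, Var(Z_2) = 5.76
By independence, Var(Q) = (2)²Var(Z_1) + (2)²Var(Z_2)
= (2)²·36 + (2)²·5.76 = 167.04

167.0400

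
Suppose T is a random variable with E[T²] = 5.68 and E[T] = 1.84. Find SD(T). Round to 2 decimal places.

1.51

Var(T) = 5.68 − (1.84)² = 2.2944
SD(T) = √2.2944 ≈ 1.51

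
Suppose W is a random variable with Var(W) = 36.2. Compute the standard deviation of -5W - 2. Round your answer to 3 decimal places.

Var(-5W - 2) = (-5)²·36.2 = 905
sd(-5W - 2) = √905 ≈ 30.083

30.083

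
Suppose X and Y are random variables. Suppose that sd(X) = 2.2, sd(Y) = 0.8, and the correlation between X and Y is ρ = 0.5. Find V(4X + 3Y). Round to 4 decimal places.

104.3200

V(X) = (2.2)² = 4.84;  V(Y) = (0.8)² = 0.64
Cov(X,Y) = ρ·sd(X)·sd(Y) = 0.5·2.2·0.8 = 0.88
V(4X + 3Y) = (4)²·V(X) + (3)²·V(Y) + 2·(4)·(3)·Cov(X,Y)
= 16·4.84 + 9·0.64 + 24·0.88 = 104.32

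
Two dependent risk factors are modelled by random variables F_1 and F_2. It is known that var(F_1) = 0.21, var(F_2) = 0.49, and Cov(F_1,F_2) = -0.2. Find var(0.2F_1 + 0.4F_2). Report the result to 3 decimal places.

0.055

var(0.2F_1 + 0.4F_2) = (0.2)²·var(F_1) + (0.4)²·var(F_2) + 2·(0.2)·(0.4)·Cov(F_1,F_2)
= 0.04·0.21 + 0.16·0.49 + 0.16·-0.2 = 0.0548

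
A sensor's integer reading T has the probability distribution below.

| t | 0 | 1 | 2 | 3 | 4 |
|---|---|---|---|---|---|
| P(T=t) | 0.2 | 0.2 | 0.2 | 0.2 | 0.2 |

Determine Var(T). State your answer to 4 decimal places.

E[T] = (0)(0.2) + (1)(0.2) + (2)(0.2) + (3)(0.2) + (4)(0.2) = 2
E[T²] = (0)²(0.2) + (1)²(0.2) + (2)²(0.2) + (3)²(0.2) + (4)²(0.2) = 6
Var(T) = E[T²] − (E[T])² = 6 − (2)² = 2

2.0000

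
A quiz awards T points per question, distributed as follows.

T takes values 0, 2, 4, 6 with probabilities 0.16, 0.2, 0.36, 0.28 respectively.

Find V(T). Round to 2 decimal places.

4.25

E[T] = (0)(0.16) + (2)(0.2) + (4)(0.36) + (6)(0.28) = 3.52
E[T²] = (0)²(0.16) + (2)²(0.2) + (4)²(0.36) + (6)²(0.28) = 16.64
V(T) = E[T²] − (E[T])² = 16.64 − (3.52)² = 4.2496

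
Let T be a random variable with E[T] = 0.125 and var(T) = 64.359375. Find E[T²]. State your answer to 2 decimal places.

E[T²] = var(T) + (E[T])² = 64.359375 + (0.125)² = 64.375

64.38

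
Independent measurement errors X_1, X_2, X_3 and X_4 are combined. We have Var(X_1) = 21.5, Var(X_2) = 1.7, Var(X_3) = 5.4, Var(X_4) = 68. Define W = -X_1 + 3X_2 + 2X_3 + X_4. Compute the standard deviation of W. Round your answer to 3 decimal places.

11.243

By independence, Var(W) = (-1)²Var(X_1) + (3)²Var(X_2) + (2)²Var(X_3) + (1)²Var(X_4)
= (-1)²·21.5 + (3)²·1.7 + (2)²·5.4 + (1)²·68 = 126.4
SD(W) = √126.4 ≈ 11.243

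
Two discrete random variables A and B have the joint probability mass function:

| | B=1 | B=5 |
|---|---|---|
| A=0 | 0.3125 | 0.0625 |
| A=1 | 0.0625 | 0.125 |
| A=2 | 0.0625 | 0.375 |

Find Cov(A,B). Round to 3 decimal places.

1.109

E[A] = 1.0625,  E[B] = 3.25
E[AB] = 4.5625
Cov(A,B) = E[AB] − E[A]E[B] = 4.5625 − (1.0625)(3.25) = 1.109375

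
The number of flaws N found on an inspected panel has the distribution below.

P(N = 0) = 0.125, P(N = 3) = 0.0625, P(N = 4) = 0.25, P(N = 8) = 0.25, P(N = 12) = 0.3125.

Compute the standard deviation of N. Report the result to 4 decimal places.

4.1754

E[N] = (0)(0.125) + (3)(0.0625) + (4)(0.25) + (8)(0.25) + (12)(0.3125) = 6.9375
E[N²] = (0)²(0.125) + (3)²(0.0625) + (4)²(0.25) + (8)²(0.25) + (12)²(0.3125) = 65.5625
V(N) = E[N²] − (E[N])² = 65.5625 − (6.9375)² = 17.43359375
SD(N) = √17.43359375 ≈ 4.1754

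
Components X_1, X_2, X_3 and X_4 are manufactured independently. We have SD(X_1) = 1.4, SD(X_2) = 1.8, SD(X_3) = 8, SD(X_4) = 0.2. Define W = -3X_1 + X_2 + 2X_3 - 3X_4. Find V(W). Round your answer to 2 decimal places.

277.24

V(X_1) = 1.96, V(X_2) = 3.24, V(X_3) = 64, V(X_4) = 0.04
By independence, V(W) = (-3)²V(X_1) + (1)²V(X_2) + (2)²V(X_3) + (-3)²V(X_4)
= (-3)²·1.96 + (1)²·3.24 + (2)²·64 + (-3)²·0.04 = 277.24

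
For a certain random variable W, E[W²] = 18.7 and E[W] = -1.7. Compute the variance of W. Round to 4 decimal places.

15.8100

var(W) = 18.7 − (-1.7)² = 15.81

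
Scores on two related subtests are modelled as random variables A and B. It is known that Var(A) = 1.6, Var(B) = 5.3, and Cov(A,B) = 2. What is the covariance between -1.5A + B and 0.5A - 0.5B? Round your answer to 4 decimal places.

Cov(-1.5A + B, 0.5A - 0.5B) = (-1.5)(0.5)Var(A) + (1)(-0.5)Var(B) + [(-1.5)(-0.5) + (1)(0.5)]Cov(A,B)
= -0.75·1.6 + -0.5·5.3 + 1.25·2 = -1.35

-1.3500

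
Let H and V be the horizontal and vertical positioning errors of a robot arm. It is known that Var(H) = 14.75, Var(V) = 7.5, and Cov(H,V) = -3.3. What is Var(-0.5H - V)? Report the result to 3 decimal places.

Var(-0.5H - V) = (-0.5)²·Var(H) + (-1)²·Var(V) + 2·(-0.5)·(-1)·Cov(H,V)
= 0.25·14.75 + 1·7.5 + 1·-3.3 = 7.8875

7.888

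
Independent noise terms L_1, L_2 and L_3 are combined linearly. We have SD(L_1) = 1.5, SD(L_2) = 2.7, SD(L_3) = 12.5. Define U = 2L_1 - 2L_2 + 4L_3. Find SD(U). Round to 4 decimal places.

50.3802

var(L_1) = 2.25, var(L_2) = 7.29, var(L_3) = 156.25
By independence, var(U) = (2)²var(L_1) + (-2)²var(L_2) + (4)²var(L_3)
= (2)²·2.25 + (-2)²·7.29 + (4)²·156.25 = 2538.16
SD(U) = √2538.16 ≈ 50.3802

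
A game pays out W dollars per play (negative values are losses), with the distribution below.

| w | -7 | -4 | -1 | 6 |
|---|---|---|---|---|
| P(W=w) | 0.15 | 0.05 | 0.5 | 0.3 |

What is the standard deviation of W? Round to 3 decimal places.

4.410

E[W] = (-7)(0.15) + (-4)(0.05) + (-1)(0.5) + (6)(0.3) = 0.05
E[W²] = (-7)²(0.15) + (-4)²(0.05) + (-1)²(0.5) + (6)²(0.3) = 19.45
var(W) = E[W²] − (E[W])² = 19.45 − (0.05)² = 19.4475
SD(W) = √19.4475 ≈ 4.410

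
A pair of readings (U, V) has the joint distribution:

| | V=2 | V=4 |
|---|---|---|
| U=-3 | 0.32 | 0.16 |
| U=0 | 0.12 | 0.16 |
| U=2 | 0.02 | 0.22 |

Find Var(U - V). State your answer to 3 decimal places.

E[U] = -0.96,  E[V] = 3.08,  E[UV] = -2
Var(U) = 5.28 − (-0.96)² = 4.3584;  Var(V) = 10.48 − (3.08)² = 0.9936
Cov(U,V) = -2 − (-0.96)(3.08) = 0.9568
Var(U - V) = (1)²·4.3584 + (-1)²·0.9936 + 2·(1)·(-1)·0.9568 = 3.4384

3.438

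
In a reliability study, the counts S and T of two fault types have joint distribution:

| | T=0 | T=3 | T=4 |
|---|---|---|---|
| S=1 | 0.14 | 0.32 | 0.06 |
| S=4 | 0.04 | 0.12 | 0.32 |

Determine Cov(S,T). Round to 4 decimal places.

0.8304

E[S] = 2.44,  E[T] = 2.84
E[ST] = 7.76
Cov(S,T) = E[ST] − E[S]E[T] = 7.76 − (2.44)(2.84) = 0.8304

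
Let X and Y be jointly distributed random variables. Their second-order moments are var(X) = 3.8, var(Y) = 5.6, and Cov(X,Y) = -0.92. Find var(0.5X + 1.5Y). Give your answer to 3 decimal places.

var(0.5X + 1.5Y) = (0.5)²·var(X) + (1.5)²·var(Y) + 2·(0.5)·(1.5)·Cov(X,Y)
= 0.25·3.8 + 2.25·5.6 + 1.5·-0.92 = 12.17

12.170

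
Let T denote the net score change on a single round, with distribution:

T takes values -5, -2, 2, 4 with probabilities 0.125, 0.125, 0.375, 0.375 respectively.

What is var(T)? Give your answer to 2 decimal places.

E[T] = (-5)(0.125) + (-2)(0.125) + (2)(0.375) + (4)(0.375) = 1.375
E[T²] = (-5)²(0.125) + (-2)²(0.125) + (2)²(0.375) + (4)²(0.375) = 11.125
var(T) = E[T²] − (E[T])² = 11.125 − (1.375)² = 9.234375

9.23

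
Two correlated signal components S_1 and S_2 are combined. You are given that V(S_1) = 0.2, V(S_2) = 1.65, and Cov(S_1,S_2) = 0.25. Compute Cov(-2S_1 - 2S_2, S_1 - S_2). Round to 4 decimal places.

2.9000

Cov(-2S_1 - 2S_2, S_1 - S_2) = (-2)(1)V(S_1) + (-2)(-1)V(S_2) + [(-2)(-1) + (-2)(1)]Cov(S_1,S_2)
= -2·0.2 + 2·1.65 + 0·0.25 = 2.9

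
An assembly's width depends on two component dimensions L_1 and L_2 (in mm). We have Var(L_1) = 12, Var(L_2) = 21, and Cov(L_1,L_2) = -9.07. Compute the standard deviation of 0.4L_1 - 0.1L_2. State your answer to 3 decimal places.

1.690

Var(0.4L_1 - 0.1L_2) = (0.4)²·Var(L_1) + (-0.1)²·Var(L_2) + 2·(0.4)·(-0.1)·Cov(L_1,L_2)
= 0.16·12 + 0.01·21 + -0.08·-9.07 = 2.8556
SD(0.4L_1 - 0.1L_2) = √2.8556 ≈ 1.690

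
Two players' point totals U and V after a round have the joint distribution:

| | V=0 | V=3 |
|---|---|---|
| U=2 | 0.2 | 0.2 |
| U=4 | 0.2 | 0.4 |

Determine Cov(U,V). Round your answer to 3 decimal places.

E[U] = 3.2,  E[V] = 1.8
E[UV] = 6
Cov(U,V) = E[UV] − E[U]E[V] = 6 − (3.2)(1.8) = 0.24

0.240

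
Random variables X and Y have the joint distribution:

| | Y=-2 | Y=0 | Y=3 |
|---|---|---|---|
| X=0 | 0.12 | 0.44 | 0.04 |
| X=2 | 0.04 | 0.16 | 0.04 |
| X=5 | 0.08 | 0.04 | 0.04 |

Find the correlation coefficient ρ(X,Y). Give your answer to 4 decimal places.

E[X] = 1.28,  E[Y] = -0.12
E[XY] = -0.12
cov(X,Y) = E[XY] − E[X]E[Y] = -0.12 − (1.28)(-0.12) = 0.0336
var(X) = 3.3216,  var(Y) = 2.0256
ρ = 0.0336 / √(3.3216·2.0256) ≈ 0.0130

0.0130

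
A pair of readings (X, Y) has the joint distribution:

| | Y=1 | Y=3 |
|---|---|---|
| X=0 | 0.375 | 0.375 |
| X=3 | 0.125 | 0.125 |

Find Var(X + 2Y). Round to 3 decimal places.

E[X] = 0.75,  E[Y] = 2,  E[XY] = 1.5
Var(X) = 2.25 − (0.75)² = 1.6875;  Var(Y) = 5 − (2)² = 1
Cov(X,Y) = 1.5 − (0.75)(2) = 0
Var(X + 2Y) = (1)²·1.6875 + (2)²·1 + 2·(1)·(2)·0 = 5.6875

5.688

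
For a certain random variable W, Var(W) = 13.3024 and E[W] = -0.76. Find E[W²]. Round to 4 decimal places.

E[W²] = Var(W) + (E[W])² = 13.3024 + (-0.76)² = 13.88

13.8800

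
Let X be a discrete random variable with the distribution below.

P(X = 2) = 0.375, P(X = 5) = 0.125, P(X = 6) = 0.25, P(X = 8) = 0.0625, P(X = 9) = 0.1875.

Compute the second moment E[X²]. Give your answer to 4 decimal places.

E[X²] = (2)²(0.375) + (5)²(0.125) + (6)²(0.25) + (8)²(0.0625) + (9)²(0.1875) = 32.8125

32.8125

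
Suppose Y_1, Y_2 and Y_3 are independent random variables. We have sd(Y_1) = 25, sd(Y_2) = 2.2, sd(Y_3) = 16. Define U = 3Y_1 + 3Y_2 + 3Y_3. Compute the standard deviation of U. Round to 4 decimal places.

89.2892

Var(Y_1) = 625, Var(Y_2) = 4.84, Var(Y_3) = 256
By independence, Var(U) = (3)²Var(Y_1) + (3)²Var(Y_2) + (3)²Var(Y_3)
= (3)²·625 + (3)²·4.84 + (3)²·256 = 7972.56
sd(U) = √7972.56 ≈ 89.2892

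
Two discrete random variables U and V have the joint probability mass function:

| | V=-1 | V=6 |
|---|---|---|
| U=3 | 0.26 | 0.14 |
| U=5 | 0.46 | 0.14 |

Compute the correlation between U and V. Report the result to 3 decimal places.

-0.127

E[U] = 4.2,  E[V] = 0.96
E[UV] = 3.64
Cov(U,V) = E[UV] − E[U]E[V] = 3.64 − (4.2)(0.96) = -0.392
Var(U) = 0.96,  Var(V) = 9.8784
ρ = -0.392 / √(0.96·9.8784) ≈ -0.127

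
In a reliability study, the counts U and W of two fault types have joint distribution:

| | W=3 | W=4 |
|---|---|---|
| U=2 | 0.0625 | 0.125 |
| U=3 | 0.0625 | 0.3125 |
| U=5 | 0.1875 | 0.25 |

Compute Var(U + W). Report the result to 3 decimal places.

E[U] = 3.6875,  E[W] = 3.6875,  E[UW] = 13.5
Var(U) = 15.0625 − (3.6875)² = 1.46484375;  Var(W) = 13.8125 − (3.6875)² = 0.21484375
cov(U,W) = 13.5 − (3.6875)(3.6875) = -0.09765625
Var(U + W) = (1)²·1.46484375 + (1)²·0.21484375 + 2·(1)·(1)·-0.09765625 = 1.484375

1.484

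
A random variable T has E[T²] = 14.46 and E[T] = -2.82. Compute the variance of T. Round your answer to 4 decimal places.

Var(T) = 14.46 − (-2.82)² = 6.5076

6.5076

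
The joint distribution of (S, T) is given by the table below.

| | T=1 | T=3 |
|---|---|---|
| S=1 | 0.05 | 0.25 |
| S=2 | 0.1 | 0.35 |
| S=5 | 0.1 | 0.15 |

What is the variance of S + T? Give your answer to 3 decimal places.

E[S] = 2.45,  E[T] = 2.5,  E[ST] = 5.85
Var(S) = 8.35 − (2.45)² = 2.3475;  Var(T) = 7 − (2.5)² = 0.75
cov(S,T) = 5.85 − (2.45)(2.5) = -0.275
Var(S + T) = (1)²·2.3475 + (1)²·0.75 + 2·(1)·(1)·-0.275 = 2.5475

2.548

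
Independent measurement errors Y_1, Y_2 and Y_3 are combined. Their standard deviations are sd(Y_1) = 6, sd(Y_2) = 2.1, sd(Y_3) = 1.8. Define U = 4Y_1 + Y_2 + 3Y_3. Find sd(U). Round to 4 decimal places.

var(Y_1) = 36, var(Y_2) = 4.41, var(Y_3) = 3.24
By independence, var(U) = (4)²var(Y_1) + (1)²var(Y_2) + (3)²var(Y_3)
= (4)²·36 + (1)²·4.41 + (3)²·3.24 = 609.57
sd(U) = √609.57 ≈ 24.6895

24.6895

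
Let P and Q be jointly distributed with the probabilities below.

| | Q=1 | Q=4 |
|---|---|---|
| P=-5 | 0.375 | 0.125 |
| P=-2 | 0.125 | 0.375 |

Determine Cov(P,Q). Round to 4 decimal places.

E[P] = -3.5,  E[Q] = 2.5
E[PQ] = -7.625
Cov(P,Q) = E[PQ] − E[P]E[Q] = -7.625 − (-3.5)(2.5) = 1.125

1.1250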